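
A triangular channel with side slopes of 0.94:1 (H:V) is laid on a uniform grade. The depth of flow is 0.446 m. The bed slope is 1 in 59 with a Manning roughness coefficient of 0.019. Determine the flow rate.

For a triangular section with side slope z = 0.94: A = zy² = 0.94×0.446² = 0.187 m²; P = 2y√(1+z²) = 2×0.446×1.372 = 1.224 m.
Hydraulic radius R = A/P = 0.187/1.224 = 0.1527 m.
Manning's equation: Q = (1/n) A R^(2/3) S^(1/2) = (1/0.019) × 0.187 × 0.1527^(2/3) × 0.01695^(1/2) = 0.366 m³/s.

Q = 0.366 m³/s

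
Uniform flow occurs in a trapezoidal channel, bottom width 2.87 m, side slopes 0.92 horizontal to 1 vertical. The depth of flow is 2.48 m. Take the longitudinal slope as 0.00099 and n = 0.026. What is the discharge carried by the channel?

Q = 18.7 m³/s

With bottom width b = 2.87 m and side slope z = 0.92: A = (b + zy)y = (2.87 + 0.92×2.48)×2.48 = 12.78 m²; P = b + 2y√(1+z²) = 2.87 + 2×2.48×1.359 = 9.61 m.
Hydraulic radius R = A/P = 12.78/9.61 = 1.329 m.
Manning's equation: Q = (1/n) A R^(2/3) S^(1/2) = (1/0.026) × 12.78 × 1.329^(2/3) × 0.00099^(1/2) = 18.7 m³/s.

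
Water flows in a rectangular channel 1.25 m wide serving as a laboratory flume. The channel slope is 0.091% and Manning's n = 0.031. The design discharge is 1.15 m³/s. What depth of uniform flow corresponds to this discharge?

y_n = 1.61 m

Manning's equation rearranged: A R^(2/3) = nQ / (1·√S) = 0.031 × 1.15 / (√0.00091) = 1.182.
At y = 1.39 m: A R^(2/3) = 0.9916 — low.
At y = 1.61 m: A R^(2/3) = 1.182 — matches.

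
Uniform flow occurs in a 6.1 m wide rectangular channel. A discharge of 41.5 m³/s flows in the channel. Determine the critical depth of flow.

y_c = 1.68 m

For a rectangular channel, critical depth y_c = (q²/g)^(1/3) where q = Q/b = 41.5/6.1 = 6.803 m²/s.
So y_c = (6.803²/9.81)^(1/3) = 1.68 m.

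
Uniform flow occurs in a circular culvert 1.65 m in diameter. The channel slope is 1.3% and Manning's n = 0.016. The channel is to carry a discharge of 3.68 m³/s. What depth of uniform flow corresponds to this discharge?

Manning's equation rearranged: A R^(2/3) = nQ / (1·√S) = 0.016 × 3.68 / (√0.013) = 0.5164.
At y = 0.89 m: A R^(2/3) = 0.6723 — too large.
At y = 0.561 m: A R^(2/3) = 0.2949 — too small.
At y = 0.762 m: A R^(2/3) = 0.5166 — close enough.

y_n = 0.762 m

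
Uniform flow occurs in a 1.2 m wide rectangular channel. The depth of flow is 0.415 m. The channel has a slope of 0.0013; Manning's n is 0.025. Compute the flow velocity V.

Flow area A = b·y = 1.2 × 0.415 = 0.498 m². Wetted perimeter P = b + 2y = 1.2 + 2×0.415 = 2.03 m.
Hydraulic radius R = A/P = 0.498/2.03 = 0.2453 m.
From Manning's equation, V = (1/n) R^(2/3) S^(1/2) = (1/0.025) × 0.2453^(2/3) × 0.0013^(1/2) = 0.565 m/s.

V = 0.565 m/s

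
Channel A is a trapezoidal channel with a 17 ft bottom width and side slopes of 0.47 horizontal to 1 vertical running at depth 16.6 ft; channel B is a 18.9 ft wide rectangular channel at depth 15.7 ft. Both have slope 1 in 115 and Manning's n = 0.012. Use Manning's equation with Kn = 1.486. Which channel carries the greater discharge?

Channel A: With bottom width b = 17 ft and side slope z = 0.47: A = (b + zy)y = (17 + 0.47×16.6)×16.6 = 411.7 ft²; P = b + 2y√(1+z²) = 17 + 2×16.6×1.105 = 53.68 ft. Hydraulic radius R = A/P = 411.7/53.68 = 7.669 ft. Q_A = (1.486/0.012)·411.7·7.669^(2/3)·√0.008696 = 18490 ft³/s.
Channel B: Flow area A = b·y = 18.9 × 15.7 = 296.7 ft². Wetted perimeter P = b + 2y = 18.9 + 2×15.7 = 50.3 ft. Hydraulic radius R = A/P = 296.7/50.3 = 5.899 ft. Q_B = (1.486/0.012)·296.7·5.899^(2/3)·√0.008696 = 11190 ft³/s.
Q_A = 18490 ft³/s vs Q_B = 11190 ft³/s, so channel A carries more.

channel A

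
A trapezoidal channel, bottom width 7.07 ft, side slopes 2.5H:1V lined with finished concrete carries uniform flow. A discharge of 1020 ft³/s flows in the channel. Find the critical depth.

y_c = 5.12 ft

At critical depth, Q² T / (g A³) = 1, i.e. A³/T = Q²/g = 1020²/32.2 = 32310.
Try y = 6.06 ft: A³/T = 65330 — high.
Try y = 3.67 ft: A³/T = 8336 — low.
Try y = 5.12 ft: A³/T = 32230 — matches.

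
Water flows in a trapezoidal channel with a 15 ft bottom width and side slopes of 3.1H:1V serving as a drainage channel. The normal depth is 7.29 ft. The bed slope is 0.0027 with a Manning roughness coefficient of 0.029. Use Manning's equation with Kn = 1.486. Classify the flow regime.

subcritical

With bottom width b = 15 ft and side slope z = 3.1: A = (b + zy)y = (15 + 3.1×7.29)×7.29 = 274.1 ft²; P = b + 2y√(1+z²) = 15 + 2×7.29×3.257 = 62.49 ft.
Hydraulic radius R = A/P = 274.1/62.49 = 4.386 ft.
V = (1.486/n) R^(2/3) √S = (1.486/0.029) × 4.386^(2/3) × √0.0027 = 7.134 ft/s. Hydraulic depth D_h = A/T = 274.1/60.2 = 4.553 ft.
Froude number Fr = V/√(g·D_h) = 7.134/√(32.2×4.553) = 0.589, which is less than 1, so the flow is subcritical.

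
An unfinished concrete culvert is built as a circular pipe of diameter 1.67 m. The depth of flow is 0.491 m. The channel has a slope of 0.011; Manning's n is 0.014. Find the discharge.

For a circular section of diameter D = 1.67 m at depth y = 0.491 m, the central angle is θ = 2 arccos(1 − 2y/D) = 2.292 rad. Then A = (D²/8)(θ − sin θ) = 0.5374 m² and P = Dθ/2 = 1.914 m.
Hydraulic radius R = A/P = 0.5374/1.914 = 0.2808 m.
Manning's equation: Q = (1/n) A R^(2/3) S^(1/2) = (1/0.014) × 0.5374 × 0.2808^(2/3) × 0.011^(1/2) = 1.73 m³/s.

Q = 1.73 m³/s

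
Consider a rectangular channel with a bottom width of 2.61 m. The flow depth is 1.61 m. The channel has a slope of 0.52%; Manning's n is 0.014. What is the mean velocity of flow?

V = 4.14 m/s

Flow area A = b·y = 2.61 × 1.61 = 4.202 m². Wetted perimeter P = b + 2y = 2.61 + 2×1.61 = 5.83 m.
Hydraulic radius R = A/P = 4.202/5.83 = 0.7208 m.
From Manning's equation, V = (1/n) R^(2/3) S^(1/2) = (1/0.014) × 0.7208^(2/3) × 0.0052^(1/2) = 4.14 m/s.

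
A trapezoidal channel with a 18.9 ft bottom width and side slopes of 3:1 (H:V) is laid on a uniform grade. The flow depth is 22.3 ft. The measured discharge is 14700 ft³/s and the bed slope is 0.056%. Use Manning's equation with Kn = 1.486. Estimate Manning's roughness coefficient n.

n = 0.0239

With bottom width b = 18.9 ft and side slope z = 3: A = (b + zy)y = (18.9 + 3×22.3)×22.3 = 1913 ft²; P = b + 2y√(1+z²) = 18.9 + 2×22.3×3.162 = 159.9 ft.
Hydraulic radius R = A/P = 1913/159.9 = 11.96 ft.
Rearranging Manning's equation: n = (1.486/Q) A R^(2/3) S^(1/2) = (1.486/14700) × 1913 × 11.96^(2/3) × √0.00056 = 0.0239.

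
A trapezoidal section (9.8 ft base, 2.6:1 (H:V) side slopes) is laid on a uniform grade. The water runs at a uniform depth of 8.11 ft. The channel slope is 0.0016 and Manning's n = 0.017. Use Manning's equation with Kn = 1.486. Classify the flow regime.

With bottom width b = 9.8 ft and side slope z = 2.6: A = (b + zy)y = (9.8 + 2.6×8.11)×8.11 = 250.5 ft²; P = b + 2y√(1+z²) = 9.8 + 2×8.11×2.786 = 54.98 ft.
Hydraulic radius R = A/P = 250.5/54.98 = 4.556 ft.
V = (1.486/n) R^(2/3) √S = (1.486/0.017) × 4.556^(2/3) × √0.0016 = 9.609 ft/s. Hydraulic depth D_h = A/T = 250.5/51.97 = 4.82 ft.
Froude number Fr = V/√(g·D_h) = 9.609/√(32.2×4.82) = 0.771, which is less than 1, so the flow is subcritical.

subcritical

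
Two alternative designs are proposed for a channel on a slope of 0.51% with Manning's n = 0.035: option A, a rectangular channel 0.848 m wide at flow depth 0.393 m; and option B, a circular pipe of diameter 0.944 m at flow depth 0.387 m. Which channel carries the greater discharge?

channel A

Channel A: Flow area A = b·y = 0.848 × 0.393 = 0.3333 m². Wetted perimeter P = b + 2y = 0.848 + 2×0.393 = 1.634 m. Hydraulic radius R = A/P = 0.3333/1.634 = 0.204 m. Q_A = (1/0.035)·0.3333·0.204^(2/3)·√0.0051 = 0.2356 m³/s.
Channel B: For a circular section of diameter D = 0.944 m at depth y = 0.387 m, the central angle is θ = 2 arccos(1 − 2y/D) = 2.779 rad. Then A = (D²/8)(θ − sin θ) = 0.2701 m² and P = Dθ/2 = 1.312 m. Hydraulic radius R = A/P = 0.2701/1.312 = 0.2059 m. Q_B = (1/0.035)·0.2701·0.2059^(2/3)·√0.0051 = 0.1922 m³/s.
Q_A = 0.2356 m³/s vs Q_B = 0.1922 m³/s, so channel A carries more.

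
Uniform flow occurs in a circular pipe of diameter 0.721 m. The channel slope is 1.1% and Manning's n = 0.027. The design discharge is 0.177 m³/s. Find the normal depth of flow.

Manning's equation rearranged: A R^(2/3) = nQ / (1·√S) = 0.027 × 0.177 / (√0.011) = 0.04557.
Trying y = 0.36 m: A R^(2/3) = 0.06499 — over.
Trying y = 0.294 m: A R^(2/3) = 0.04547 — ≈ 0.04557.

y_n = 0.294 m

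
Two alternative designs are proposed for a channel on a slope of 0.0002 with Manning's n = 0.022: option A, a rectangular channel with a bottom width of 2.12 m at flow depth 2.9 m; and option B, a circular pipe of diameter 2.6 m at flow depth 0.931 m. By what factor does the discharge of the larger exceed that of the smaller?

4.75

Channel A: Flow area A = b·y = 2.12 × 2.9 = 6.148 m². Wetted perimeter P = b + 2y = 2.12 + 2×2.9 = 7.92 m. Hydraulic radius R = A/P = 6.148/7.92 = 0.7763 m. Q_A = (1/0.022)·6.148·0.7763^(2/3)·√0.0002 = 3.338 m³/s.
Channel B: For a circular section of diameter D = 2.6 m at depth y = 0.931 m, the central angle is θ = 2 arccos(1 − 2y/D) = 2.566 rad. Then A = (D²/8)(θ − sin θ) = 1.708 m² and P = Dθ/2 = 3.336 m. Hydraulic radius R = A/P = 1.708/3.336 = 0.5121 m. Q_B = (1/0.022)·1.708·0.5121^(2/3)·√0.0002 = 0.7029 m³/s.
The larger discharge is 3.338 m³/s and the smaller is 0.7029 m³/s; the ratio is 4.75.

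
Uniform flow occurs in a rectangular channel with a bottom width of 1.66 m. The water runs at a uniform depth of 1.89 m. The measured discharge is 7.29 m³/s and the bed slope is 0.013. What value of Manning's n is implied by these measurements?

n = 0.034

Flow area A = b·y = 1.66 × 1.89 = 3.137 m². Wetted perimeter P = b + 2y = 1.66 + 2×1.89 = 5.44 m.
Hydraulic radius R = A/P = 3.137/5.44 = 0.5767 m.
Rearranging Manning's equation: n = (1/Q) A R^(2/3) S^(1/2) = (1/7.29) × 3.137 × 0.5767^(2/3) × √0.013 = 0.034.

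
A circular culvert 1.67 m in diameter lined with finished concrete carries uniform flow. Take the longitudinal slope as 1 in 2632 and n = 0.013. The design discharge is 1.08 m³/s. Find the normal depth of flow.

y_n = 0.921 m

Manning's equation rearranged: A R^(2/3) = nQ / (1·√S) = 0.013 × 1.08 / (√0.0003799) = 0.7203.
Trying y = 1.1 m: A R^(2/3) = 0.9431 — over.
Trying y = 0.74 m: A R^(2/3) = 0.4959 — short.
Trying y = 0.921 m: A R^(2/3) = 0.7198 — ≈ 0.7203.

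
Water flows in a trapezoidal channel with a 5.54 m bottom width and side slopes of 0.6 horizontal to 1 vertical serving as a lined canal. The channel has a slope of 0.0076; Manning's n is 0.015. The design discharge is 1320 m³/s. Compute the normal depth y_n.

y_n = 8.83 m

Manning's equation rearranged: A R^(2/3) = nQ / (1·√S) = 0.015 × 1320 / (√0.0076) = 227.1.
Trying y = 7.84 m: A R^(2/3) = 180.6 — too small.
Trying y = 11 m: A R^(2/3) = 352.1 — too large.
Trying y = 8.83 m: A R^(2/3) = 227.4 — ≈ 227.1.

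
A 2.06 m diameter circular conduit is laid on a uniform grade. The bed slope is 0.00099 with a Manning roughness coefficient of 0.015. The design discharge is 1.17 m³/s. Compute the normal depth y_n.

y_n = 0.717 m

Manning's equation rearranged: A R^(2/3) = nQ / (1·√S) = 0.015 × 1.17 / (√0.00099) = 0.5578.
At y = 0.609 m: A R^(2/3) = 0.4076 — too small.
At y = 0.717 m: A R^(2/3) = 0.5572 — matches.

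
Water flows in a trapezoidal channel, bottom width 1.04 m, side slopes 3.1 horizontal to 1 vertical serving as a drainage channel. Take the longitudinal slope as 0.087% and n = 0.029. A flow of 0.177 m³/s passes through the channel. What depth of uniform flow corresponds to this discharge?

y_n = 0.28 m

Manning's equation rearranged: A R^(2/3) = nQ / (1·√S) = 0.029 × 0.177 / (√0.00087) = 0.174.
At y = 0.351 m: A R^(2/3) = 0.2759 — too large.
At y = 0.197 m: A R^(2/3) = 0.08766 — too small.
At y = 0.28 m: A R^(2/3) = 0.1744 — matches.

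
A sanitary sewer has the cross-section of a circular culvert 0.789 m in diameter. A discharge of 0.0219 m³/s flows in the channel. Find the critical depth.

At critical depth, Q² T / (g A³) = 1, i.e. A³/T = Q²/g = 0.0219²/9.81 = 0.00004889.
Try y = 0.109 m: A³/T = 0.0001248 — too large.
Try y = 0.086 m: A³/T = 0.00004894 — matches.

y_c = 0.086 m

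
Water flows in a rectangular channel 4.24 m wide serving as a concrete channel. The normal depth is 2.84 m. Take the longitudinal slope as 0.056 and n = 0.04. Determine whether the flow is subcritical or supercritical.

Flow area A = b·y = 4.24 × 2.84 = 12.04 m². Wetted perimeter P = b + 2y = 4.24 + 2×2.84 = 9.92 m.
Hydraulic radius R = A/P = 12.04/9.92 = 1.214 m.
V = (1/n) R^(2/3) √S = (1/0.04) × 1.214^(2/3) × √0.056 = 6.732 m/s. Hydraulic depth D_h = A/T = 12.04/4.24 = 2.84 m.
Froude number Fr = V/√(g·D_h) = 6.732/√(9.81×2.84) = 1.28, which is greater than 1, so the flow is supercritical.

supercritical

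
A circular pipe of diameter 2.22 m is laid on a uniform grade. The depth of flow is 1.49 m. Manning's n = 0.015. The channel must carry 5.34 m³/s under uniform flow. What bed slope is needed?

For a circular section of diameter D = 2.22 m at depth y = 1.49 m, the central angle is θ = 2 arccos(1 − 2y/D) = 3.84 rad. Then A = (D²/8)(θ − sin θ) = 2.762 m² and P = Dθ/2 = 4.263 m.
Hydraulic radius R = A/P = 2.762/4.263 = 0.648 m.
From Manning's equation, S = [nQ / (1 A R^(2/3))]² = [0.015 × 5.34 / (1 × 2.762 × 0.648^(2/3))]² = 0.0015.

S = 0.0015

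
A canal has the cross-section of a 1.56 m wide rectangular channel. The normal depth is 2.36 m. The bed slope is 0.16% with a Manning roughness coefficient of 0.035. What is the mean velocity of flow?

V = 0.801 m/s

Flow area A = b·y = 1.56 × 2.36 = 3.682 m². Wetted perimeter P = b + 2y = 1.56 + 2×2.36 = 6.28 m.
Hydraulic radius R = A/P = 3.682/6.28 = 0.5862 m.
From Manning's equation, V = (1/n) R^(2/3) S^(1/2) = (1/0.035) × 0.5862^(2/3) × 0.0016^(1/2) = 0.801 m/s.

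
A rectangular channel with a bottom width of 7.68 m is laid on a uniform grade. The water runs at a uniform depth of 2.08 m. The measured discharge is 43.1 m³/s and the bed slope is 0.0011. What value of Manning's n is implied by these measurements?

n = 0.015

Flow area A = b·y = 7.68 × 2.08 = 15.97 m². Wetted perimeter P = b + 2y = 7.68 + 2×2.08 = 11.84 m.
Hydraulic radius R = A/P = 15.97/11.84 = 1.349 m.
Rearranging Manning's equation: n = (1/Q) A R^(2/3) S^(1/2) = (1/43.1) × 15.97 × 1.349^(2/3) × √0.0011 = 0.015.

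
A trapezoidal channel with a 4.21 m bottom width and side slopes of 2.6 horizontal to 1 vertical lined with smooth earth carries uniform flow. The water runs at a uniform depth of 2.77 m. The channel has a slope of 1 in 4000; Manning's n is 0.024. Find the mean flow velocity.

With bottom width b = 4.21 m and side slope z = 2.6: A = (b + zy)y = (4.21 + 2.6×2.77)×2.77 = 31.61 m²; P = b + 2y√(1+z²) = 4.21 + 2×2.77×2.786 = 19.64 m.
Hydraulic radius R = A/P = 31.61/19.64 = 1.609 m.
From Manning's equation, V = (1/n) R^(2/3) S^(1/2) = (1/0.024) × 1.609^(2/3) × 0.00025^(1/2) = 0.905 m/s.

V = 0.905 m/s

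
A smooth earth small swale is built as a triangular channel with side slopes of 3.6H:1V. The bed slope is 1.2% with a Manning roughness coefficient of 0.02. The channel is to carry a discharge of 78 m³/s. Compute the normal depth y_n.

Manning's equation rearranged: A R^(2/3) = nQ / (1·√S) = 0.02 × 78 / (√0.012) = 14.24.
Try y = 2.4 m: A R^(2/3) = 22.84 — high.
Try y = 1.6 m: A R^(2/3) = 7.748 — low.
Try y = 2.01 m: A R^(2/3) = 14.24 — close enough.

y_n = 2.01 m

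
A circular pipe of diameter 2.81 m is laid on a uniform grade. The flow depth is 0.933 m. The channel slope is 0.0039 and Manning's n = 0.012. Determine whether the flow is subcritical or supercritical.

For a circular section of diameter D = 2.81 m at depth y = 0.933 m, the central angle is θ = 2 arccos(1 − 2y/D) = 2.456 rad. Then A = (D²/8)(θ − sin θ) = 1.8 m² and P = Dθ/2 = 3.451 m.
Hydraulic radius R = A/P = 1.8/3.451 = 0.5215 m.
V = (1/n) R^(2/3) √S = (1/0.012) × 0.5215^(2/3) × √0.0039 = 3.372 m/s. Hydraulic depth D_h = A/T = 1.8/2.647 = 0.68 m.
Froude number Fr = V/√(g·D_h) = 3.372/√(9.81×0.68) = 1.31, which is greater than 1, so the flow is supercritical.

supercritical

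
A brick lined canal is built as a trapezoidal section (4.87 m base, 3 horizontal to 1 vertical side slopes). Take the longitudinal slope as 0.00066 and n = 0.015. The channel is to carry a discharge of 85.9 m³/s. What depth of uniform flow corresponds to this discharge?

y_n = 2.76 m

Manning's equation rearranged: A R^(2/3) = nQ / (1·√S) = 0.015 × 85.9 / (√0.00066) = 50.15.
At y = 3.15 m: A R^(2/3) = 67.23 — over.
At y = 2.76 m: A R^(2/3) = 50.18 — ≈ 50.15.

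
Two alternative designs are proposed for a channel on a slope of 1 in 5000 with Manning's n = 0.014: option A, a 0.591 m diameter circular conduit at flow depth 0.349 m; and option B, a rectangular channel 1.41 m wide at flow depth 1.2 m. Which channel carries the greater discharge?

Channel A: For a circular section of diameter D = 0.591 m at depth y = 0.349 m, the central angle is θ = 2 arccos(1 − 2y/D) = 3.506 rad. Then A = (D²/8)(θ − sin θ) = 0.1686 m² and P = Dθ/2 = 1.036 m. Hydraulic radius R = A/P = 0.1686/1.036 = 0.1628 m. Q_A = (1/0.014)·0.1686·0.1628^(2/3)·√0.0002 = 0.05077 m³/s.
Channel B: Flow area A = b·y = 1.41 × 1.2 = 1.692 m². Wetted perimeter P = b + 2y = 1.41 + 2×1.2 = 3.81 m. Hydraulic radius R = A/P = 1.692/3.81 = 0.4441 m. Q_B = (1/0.014)·1.692·0.4441^(2/3)·√0.0002 = 0.9949 m³/s.
Q_A = 0.05077 m³/s vs Q_B = 0.9949 m³/s, so channel B carries more.

channel B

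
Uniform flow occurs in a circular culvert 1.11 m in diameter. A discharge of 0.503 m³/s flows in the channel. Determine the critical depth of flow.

y_c = 0.388 m

At critical depth, Q² T / (g A³) = 1, i.e. A³/T = Q²/g = 0.503²/9.81 = 0.02579.
Trying y = 0.462 m: A³/T = 0.05058 — high.
Trying y = 0.343 m: A³/T = 0.01605 — low.
Trying y = 0.388 m: A³/T = 0.02584 — matches.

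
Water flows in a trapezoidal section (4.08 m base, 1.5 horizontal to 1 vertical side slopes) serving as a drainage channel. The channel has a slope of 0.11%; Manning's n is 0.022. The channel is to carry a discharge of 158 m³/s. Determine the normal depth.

Manning's equation rearranged: A R^(2/3) = nQ / (1·√S) = 0.022 × 158 / (√0.0011) = 104.8.
Try y = 3.98 m: A R^(2/3) = 67.05 — low.
Try y = 4.89 m: A R^(2/3) = 104.8 — close enough.

y_n = 4.89 m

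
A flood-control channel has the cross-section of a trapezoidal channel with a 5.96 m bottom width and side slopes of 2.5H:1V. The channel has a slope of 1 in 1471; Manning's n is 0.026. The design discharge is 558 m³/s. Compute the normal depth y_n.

Manning's equation rearranged: A R^(2/3) = nQ / (1·√S) = 0.026 × 558 / (√0.0006798) = 556.4.
Try y = 6.58 m: A R^(2/3) = 343.9 — short.
Try y = 9.63 m: A R^(2/3) = 846 — over.
Try y = 8.08 m: A R^(2/3) = 556.6 — close enough.

y_n = 8.08 m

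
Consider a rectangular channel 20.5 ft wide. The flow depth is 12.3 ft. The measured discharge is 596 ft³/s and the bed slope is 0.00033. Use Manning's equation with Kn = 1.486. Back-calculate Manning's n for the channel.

n = 0.036

Flow area A = b·y = 20.5 × 12.3 = 252.2 ft². Wetted perimeter P = b + 2y = 20.5 + 2×12.3 = 45.1 ft.
Hydraulic radius R = A/P = 252.2/45.1 = 5.591 ft.
Rearranging Manning's equation: n = (1.486/Q) A R^(2/3) S^(1/2) = (1.486/596) × 252.2 × 5.591^(2/3) × √0.00033 = 0.036.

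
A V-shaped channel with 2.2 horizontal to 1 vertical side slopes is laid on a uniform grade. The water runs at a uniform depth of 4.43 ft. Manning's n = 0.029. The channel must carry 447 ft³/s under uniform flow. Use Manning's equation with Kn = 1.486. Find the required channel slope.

For a triangular section with side slope z = 2.2: A = zy² = 2.2×4.43² = 43.17 ft²; P = 2y√(1+z²) = 2×4.43×2.417 = 21.41 ft.
Hydraulic radius R = A/P = 43.17/21.41 = 2.016 ft.
From Manning's equation, S = [nQ / (1.486 A R^(2/3))]² = [0.029 × 447 / (1.486 × 43.17 × 2.016^(2/3))]² = 0.016.

S = 0.016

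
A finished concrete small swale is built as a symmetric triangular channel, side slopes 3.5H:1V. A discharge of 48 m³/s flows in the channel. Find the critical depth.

At critical depth, Q² T / (g A³) = 1, i.e. A³/T = Q²/g = 48²/9.81 = 234.9.
At y = 1.41 m: A³/T = 34.14 — low.
At y = 2.43 m: A³/T = 519 — high.
At y = 2.07 m: A³/T = 232.8 — ≈ 234.9.

y_c = 2.07 m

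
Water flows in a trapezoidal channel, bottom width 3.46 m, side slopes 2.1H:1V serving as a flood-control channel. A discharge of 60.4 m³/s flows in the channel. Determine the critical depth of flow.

y_c = 2.11 m

At critical depth, Q² T / (g A³) = 1, i.e. A³/T = Q²/g = 60.4²/9.81 = 371.9.
Try y = 1.52 m: A³/T = 105 — short.
Try y = 2.36 m: A³/T = 585.9 — over.
Try y = 2.11 m: A³/T = 374.6 — close enough.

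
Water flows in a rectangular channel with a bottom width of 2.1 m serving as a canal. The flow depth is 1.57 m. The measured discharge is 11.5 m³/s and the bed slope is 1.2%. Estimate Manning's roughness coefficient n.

n = 0.0231

Flow area A = b·y = 2.1 × 1.57 = 3.297 m². Wetted perimeter P = b + 2y = 2.1 + 2×1.57 = 5.24 m.
Hydraulic radius R = A/P = 3.297/5.24 = 0.6292 m.
Rearranging Manning's equation: n = (1/Q) A R^(2/3) S^(1/2) = (1/11.5) × 3.297 × 0.6292^(2/3) × √0.012 = 0.0231.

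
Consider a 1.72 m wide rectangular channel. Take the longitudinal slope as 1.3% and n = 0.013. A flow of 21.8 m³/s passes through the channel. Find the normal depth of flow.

y_n = 2.02 m

Manning's equation rearranged: A R^(2/3) = nQ / (1·√S) = 0.013 × 21.8 / (√0.013) = 2.486.
Trying y = 2.4 m: A R^(2/3) = 3.044 — high.
Trying y = 2.02 m: A R^(2/3) = 2.48 — ≈ 2.486.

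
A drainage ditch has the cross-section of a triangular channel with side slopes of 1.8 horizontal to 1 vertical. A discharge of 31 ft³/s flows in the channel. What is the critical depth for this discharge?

y_c = 1.79 ft

At critical depth, Q² T / (g A³) = 1, i.e. A³/T = Q²/g = 31²/32.2 = 29.84.
Try y = 1.35 ft: A³/T = 7.264 — short.
Try y = 2.17 ft: A³/T = 77.95 — over.
Try y = 1.79 ft: A³/T = 29.77 — close enough.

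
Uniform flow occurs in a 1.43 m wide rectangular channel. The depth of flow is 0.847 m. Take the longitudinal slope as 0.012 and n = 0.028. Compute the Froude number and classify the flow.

subcritical

Flow area A = b·y = 1.43 × 0.847 = 1.211 m². Wetted perimeter P = b + 2y = 1.43 + 2×0.847 = 3.124 m.
Hydraulic radius R = A/P = 1.211/3.124 = 0.3877 m.
V = (1/n) R^(2/3) √S = (1/0.028) × 0.3877^(2/3) × √0.012 = 2.08 m/s. Hydraulic depth D_h = A/T = 1.211/1.43 = 0.847 m.
Froude number Fr = V/√(g·D_h) = 2.08/√(9.81×0.847) = 0.722, which is less than 1, so the flow is subcritical.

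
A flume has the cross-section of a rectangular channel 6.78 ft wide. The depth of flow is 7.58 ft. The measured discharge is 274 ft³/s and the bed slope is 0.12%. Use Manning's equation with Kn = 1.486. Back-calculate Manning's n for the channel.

Flow area A = b·y = 6.78 × 7.58 = 51.39 ft². Wetted perimeter P = b + 2y = 6.78 + 2×7.58 = 21.94 ft.
Hydraulic radius R = A/P = 51.39/21.94 = 2.342 ft.
Rearranging Manning's equation: n = (1.486/Q) A R^(2/3) S^(1/2) = (1.486/274) × 51.39 × 2.342^(2/3) × √0.0012 = 0.017.

n = 0.017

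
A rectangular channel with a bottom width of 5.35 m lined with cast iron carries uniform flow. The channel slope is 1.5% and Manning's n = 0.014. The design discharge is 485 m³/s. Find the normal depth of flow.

y_n = 6.72 m

Manning's equation rearranged: A R^(2/3) = nQ / (1·√S) = 0.014 × 485 / (√0.015) = 55.44.
Trying y = 5.44 m: A R^(2/3) = 42.96 — too small.
Trying y = 8.13 m: A R^(2/3) = 69.34 — too large.
Trying y = 6.72 m: A R^(2/3) = 55.41 — ≈ 55.44.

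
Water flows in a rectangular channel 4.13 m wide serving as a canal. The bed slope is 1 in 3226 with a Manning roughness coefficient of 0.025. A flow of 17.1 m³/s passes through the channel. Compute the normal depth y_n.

y_n = 4.64 m

Manning's equation rearranged: A R^(2/3) = nQ / (1·√S) = 0.025 × 17.1 / (√0.00031) = 24.28.
Try y = 5.72 m: A R^(2/3) = 31.19 — over.
Try y = 4.64 m: A R^(2/3) = 24.31 — close enough.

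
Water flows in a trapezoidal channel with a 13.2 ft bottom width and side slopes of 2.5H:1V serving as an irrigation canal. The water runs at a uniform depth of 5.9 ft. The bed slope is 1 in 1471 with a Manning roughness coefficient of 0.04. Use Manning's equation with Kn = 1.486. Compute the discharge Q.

Q = 380 ft³/s

With bottom width b = 13.2 ft and side slope z = 2.5: A = (b + zy)y = (13.2 + 2.5×5.9)×5.9 = 164.9 ft²; P = b + 2y√(1+z²) = 13.2 + 2×5.9×2.693 = 44.97 ft.
Hydraulic radius R = A/P = 164.9/44.97 = 3.667 ft.
Manning's equation: Q = (1.486/n) A R^(2/3) S^(1/2) = (1.486/0.04) × 164.9 × 3.667^(2/3) × 0.0006798^(1/2) = 380 ft³/s.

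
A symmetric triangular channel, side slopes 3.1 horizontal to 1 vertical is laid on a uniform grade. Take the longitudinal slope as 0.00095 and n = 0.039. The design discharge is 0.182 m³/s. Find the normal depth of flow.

y_n = 0.454 m

Manning's equation rearranged: A R^(2/3) = nQ / (1·√S) = 0.039 × 0.182 / (√0.00095) = 0.2303.
Trying y = 0.504 m: A R^(2/3) = 0.304 — over.
Trying y = 0.374 m: A R^(2/3) = 0.1372 — short.
Trying y = 0.454 m: A R^(2/3) = 0.2301 — close enough.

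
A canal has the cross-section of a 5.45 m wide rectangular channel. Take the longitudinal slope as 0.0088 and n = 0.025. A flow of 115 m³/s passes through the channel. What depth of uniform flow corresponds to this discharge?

Manning's equation rearranged: A R^(2/3) = nQ / (1·√S) = 0.025 × 115 / (√0.0088) = 30.65.
At y = 4.5 m: A R^(2/3) = 34.9 — too large.
At y = 4.06 m: A R^(2/3) = 30.65 — ≈ 30.65.

y_n = 4.06 m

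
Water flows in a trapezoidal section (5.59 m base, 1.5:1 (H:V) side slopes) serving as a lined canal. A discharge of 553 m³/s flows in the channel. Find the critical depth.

At critical depth, Q² T / (g A³) = 1, i.e. A³/T = Q²/g = 553²/9.81 = 31170.
At y = 4.43 m: A³/T = 8434 — too small.
At y = 7.81 m: A³/T = 85070 — too large.
At y = 6.14 m: A³/T = 31250 — ≈ 31170.

y_c = 6.14 m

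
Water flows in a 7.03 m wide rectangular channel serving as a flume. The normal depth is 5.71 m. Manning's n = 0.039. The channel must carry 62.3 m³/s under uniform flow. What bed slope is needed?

Flow area A = b·y = 7.03 × 5.71 = 40.14 m². Wetted perimeter P = b + 2y = 7.03 + 2×5.71 = 18.45 m.
Hydraulic radius R = A/P = 40.14/18.45 = 2.176 m.
From Manning's equation, S = [nQ / (1 A R^(2/3))]² = [0.039 × 62.3 / (1 × 40.14 × 2.176^(2/3))]² = 0.0013.

S = 0.0013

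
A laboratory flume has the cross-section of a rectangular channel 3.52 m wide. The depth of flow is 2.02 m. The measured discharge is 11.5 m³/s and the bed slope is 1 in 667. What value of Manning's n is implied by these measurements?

n = 0.023

Flow area A = b·y = 3.52 × 2.02 = 7.11 m². Wetted perimeter P = b + 2y = 3.52 + 2×2.02 = 7.56 m.
Hydraulic radius R = A/P = 7.11/7.56 = 0.9405 m.
Rearranging Manning's equation: n = (1/Q) A R^(2/3) S^(1/2) = (1/11.5) × 7.11 × 0.9405^(2/3) × √0.001499 = 0.023.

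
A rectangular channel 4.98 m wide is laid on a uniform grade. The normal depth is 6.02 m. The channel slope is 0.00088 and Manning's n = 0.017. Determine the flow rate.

Q = 76.3 m³/s

Flow area A = b·y = 4.98 × 6.02 = 29.98 m². Wetted perimeter P = b + 2y = 4.98 + 2×6.02 = 17.02 m.
Hydraulic radius R = A/P = 29.98/17.02 = 1.761 m.
Manning's equation: Q = (1/n) A R^(2/3) S^(1/2) = (1/0.017) × 29.98 × 1.761^(2/3) × 0.00088^(1/2) = 76.3 m³/s.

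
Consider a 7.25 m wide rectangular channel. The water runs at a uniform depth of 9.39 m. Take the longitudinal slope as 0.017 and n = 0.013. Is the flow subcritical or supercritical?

Flow area A = b·y = 7.25 × 9.39 = 68.08 m². Wetted perimeter P = b + 2y = 7.25 + 2×9.39 = 26.03 m.
Hydraulic radius R = A/P = 68.08/26.03 = 2.615 m.
V = (1/n) R^(2/3) √S = (1/0.013) × 2.615^(2/3) × √0.017 = 19.04 m/s. Hydraulic depth D_h = A/T = 68.08/7.25 = 9.39 m.
Froude number Fr = V/√(g·D_h) = 19.04/√(9.81×9.39) = 1.98, which is greater than 1, so the flow is supercritical.

supercritical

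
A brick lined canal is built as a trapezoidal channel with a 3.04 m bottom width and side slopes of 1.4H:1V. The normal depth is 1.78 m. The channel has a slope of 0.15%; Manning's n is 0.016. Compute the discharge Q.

With bottom width b = 3.04 m and side slope z = 1.4: A = (b + zy)y = (3.04 + 1.4×1.78)×1.78 = 9.847 m²; P = b + 2y√(1+z²) = 3.04 + 2×1.78×1.72 = 9.165 m.
Hydraulic radius R = A/P = 9.847/9.165 = 1.074 m.
Manning's equation: Q = (1/n) A R^(2/3) S^(1/2) = (1/0.016) × 9.847 × 1.074^(2/3) × 0.0015^(1/2) = 25 m³/s.

Q = 25 m³/s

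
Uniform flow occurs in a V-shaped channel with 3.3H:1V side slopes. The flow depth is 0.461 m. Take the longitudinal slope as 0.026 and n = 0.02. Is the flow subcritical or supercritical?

supercritical

For a triangular section with side slope z = 3.3: A = zy² = 3.3×0.461² = 0.7013 m²; P = 2y√(1+z²) = 2×0.461×3.448 = 3.179 m.
Hydraulic radius R = A/P = 0.7013/3.179 = 0.2206 m.
V = (1/n) R^(2/3) √S = (1/0.02) × 0.2206^(2/3) × √0.026 = 2.943 m/s. Hydraulic depth D_h = A/T = 0.7013/3.043 = 0.2305 m.
Froude number Fr = V/√(g·D_h) = 2.943/√(9.81×0.2305) = 1.96, which is greater than 1, so the flow is supercritical.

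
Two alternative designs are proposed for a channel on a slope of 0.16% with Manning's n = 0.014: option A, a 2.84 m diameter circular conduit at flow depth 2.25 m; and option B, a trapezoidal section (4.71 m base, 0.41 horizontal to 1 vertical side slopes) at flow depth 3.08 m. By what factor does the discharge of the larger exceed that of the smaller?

Channel A: For a circular section of diameter D = 2.84 m at depth y = 2.25 m, the central angle is θ = 2 arccos(1 − 2y/D) = 4.39 rad. Then A = (D²/8)(θ − sin θ) = 5.382 m² and P = Dθ/2 = 6.234 m. Hydraulic radius R = A/P = 5.382/6.234 = 0.8634 m. Q_A = (1/0.014)·5.382·0.8634^(2/3)·√0.0016 = 13.94 m³/s.
Channel B: With bottom width b = 4.71 m and side slope z = 0.41: A = (b + zy)y = (4.71 + 0.41×3.08)×3.08 = 18.4 m²; P = b + 2y√(1+z²) = 4.71 + 2×3.08×1.081 = 11.37 m. Hydraulic radius R = A/P = 18.4/11.37 = 1.618 m. Q_B = (1/0.014)·18.4·1.618^(2/3)·√0.0016 = 72.45 m³/s.
The larger discharge is 72.45 m³/s and the smaller is 13.94 m³/s; the ratio is 5.2.

5.2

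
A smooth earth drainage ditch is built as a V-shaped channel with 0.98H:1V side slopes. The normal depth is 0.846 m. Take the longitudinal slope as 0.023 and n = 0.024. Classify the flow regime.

For a triangular section with side slope z = 0.98: A = zy² = 0.98×0.846² = 0.7014 m²; P = 2y√(1+z²) = 2×0.846×1.4 = 2.369 m.
Hydraulic radius R = A/P = 0.7014/2.369 = 0.2961 m.
V = (1/n) R^(2/3) √S = (1/0.024) × 0.2961^(2/3) × √0.023 = 2.807 m/s. Hydraulic depth D_h = A/T = 0.7014/1.658 = 0.423 m.
Froude number Fr = V/√(g·D_h) = 2.807/√(9.81×0.423) = 1.38, which is greater than 1, so the flow is supercritical.

supercritical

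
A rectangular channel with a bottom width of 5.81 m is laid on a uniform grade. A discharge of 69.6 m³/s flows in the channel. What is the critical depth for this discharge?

y_c = 2.45 m

For a rectangular channel, critical depth y_c = (q²/g)^(1/3) where q = Q/b = 69.6/5.81 = 11.98 m²/s.
So y_c = (11.98²/9.81)^(1/3) = 2.45 m.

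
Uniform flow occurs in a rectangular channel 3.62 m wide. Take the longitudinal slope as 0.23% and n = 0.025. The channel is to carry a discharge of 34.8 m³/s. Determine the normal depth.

Manning's equation rearranged: A R^(2/3) = nQ / (1·√S) = 0.025 × 34.8 / (√0.0023) = 18.14.
Trying y = 3.77 m: A R^(2/3) = 15.61 — short.
Trying y = 4.91 m: A R^(2/3) = 21.41 — over.
Trying y = 4.27 m: A R^(2/3) = 18.14 — close enough.

y_n = 4.27 m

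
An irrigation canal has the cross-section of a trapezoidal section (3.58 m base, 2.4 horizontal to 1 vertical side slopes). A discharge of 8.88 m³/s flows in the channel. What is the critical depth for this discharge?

At critical depth, Q² T / (g A³) = 1, i.e. A³/T = Q²/g = 8.88²/9.81 = 8.038.
Trying y = 0.514 m: A³/T = 2.505 — too small.
Trying y = 0.919 m: A³/T = 18.81 — too large.
Trying y = 0.723 m: A³/T = 8.049 — matches.

y_c = 0.723 m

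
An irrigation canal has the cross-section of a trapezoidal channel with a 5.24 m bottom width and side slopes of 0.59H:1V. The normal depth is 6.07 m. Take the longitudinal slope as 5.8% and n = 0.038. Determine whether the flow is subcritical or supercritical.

With bottom width b = 5.24 m and side slope z = 0.59: A = (b + zy)y = (5.24 + 0.59×6.07)×6.07 = 53.55 m²; P = b + 2y√(1+z²) = 5.24 + 2×6.07×1.161 = 19.34 m.
Hydraulic radius R = A/P = 53.55/19.34 = 2.769 m.
V = (1/n) R^(2/3) √S = (1/0.038) × 2.769^(2/3) × √0.058 = 12.5 m/s. Hydraulic depth D_h = A/T = 53.55/12.4 = 4.317 m.
Froude number Fr = V/√(g·D_h) = 12.5/√(9.81×4.317) = 1.92, which is greater than 1, so the flow is supercritical.

supercritical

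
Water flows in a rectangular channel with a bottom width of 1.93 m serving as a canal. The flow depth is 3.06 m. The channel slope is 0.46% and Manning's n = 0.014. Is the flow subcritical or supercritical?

Flow area A = b·y = 1.93 × 3.06 = 5.906 m². Wetted perimeter P = b + 2y = 1.93 + 2×3.06 = 8.05 m.
Hydraulic radius R = A/P = 5.906/8.05 = 0.7336 m.
V = (1/n) R^(2/3) √S = (1/0.014) × 0.7336^(2/3) × √0.0046 = 3.941 m/s. Hydraulic depth D_h = A/T = 5.906/1.93 = 3.06 m.
Froude number Fr = V/√(g·D_h) = 3.941/√(9.81×3.06) = 0.719, which is less than 1, so the flow is subcritical.

subcritical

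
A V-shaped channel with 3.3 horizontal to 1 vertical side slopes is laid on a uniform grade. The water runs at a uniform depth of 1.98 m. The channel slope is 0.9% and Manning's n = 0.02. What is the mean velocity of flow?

For a triangular section with side slope z = 3.3: A = zy² = 3.3×1.98² = 12.94 m²; P = 2y√(1+z²) = 2×1.98×3.448 = 13.65 m.
Hydraulic radius R = A/P = 12.94/13.65 = 0.9475 m.
From Manning's equation, V = (1/n) R^(2/3) S^(1/2) = (1/0.02) × 0.9475^(2/3) × 0.009^(1/2) = 4.58 m/s.

V = 4.58 m/s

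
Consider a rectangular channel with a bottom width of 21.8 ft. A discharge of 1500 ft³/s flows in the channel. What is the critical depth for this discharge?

For a rectangular channel, critical depth y_c = (q²/g)^(1/3) where q = Q/b = 1500/21.8 = 68.81 ft²/s.
So y_c = (68.81²/32.2)^(1/3) = 5.28 ft.

y_c = 5.28 ft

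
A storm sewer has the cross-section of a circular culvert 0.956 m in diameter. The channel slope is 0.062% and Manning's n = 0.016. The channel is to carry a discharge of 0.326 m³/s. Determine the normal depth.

y_n = 0.622 m

Manning's equation rearranged: A R^(2/3) = nQ / (1·√S) = 0.016 × 0.326 / (√0.00062) = 0.2095.
Trying y = 0.547 m: A R^(2/3) = 0.1725 — low.
Trying y = 0.733 m: A R^(2/3) = 0.2585 — high.
Trying y = 0.622 m: A R^(2/3) = 0.2094 — ≈ 0.2095.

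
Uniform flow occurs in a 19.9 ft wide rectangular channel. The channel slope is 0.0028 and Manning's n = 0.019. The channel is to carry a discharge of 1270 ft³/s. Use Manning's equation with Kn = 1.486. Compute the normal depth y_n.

Manning's equation rearranged: A R^(2/3) = nQ / (1.486·√S) = 0.019 × 1270 / (1.486 × √0.0028) = 306.9.
Try y = 7.11 ft: A R^(2/3) = 365.2 — high.
Try y = 4.76 ft: A R^(2/3) = 206.5 — low.
Try y = 6.28 ft: A R^(2/3) = 307 — close enough.

y_n = 6.28 ft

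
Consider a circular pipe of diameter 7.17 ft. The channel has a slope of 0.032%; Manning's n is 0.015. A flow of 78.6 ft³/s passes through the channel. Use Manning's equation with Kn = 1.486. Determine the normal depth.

Manning's equation rearranged: A R^(2/3) = nQ / (1.486·√S) = 0.015 × 78.6 / (1.486 × √0.00032) = 44.35.
At y = 3.87 ft: A R^(2/3) = 33.84 — low.
At y = 5.53 ft: A R^(2/3) = 56.07 — high.
At y = 4.61 ft: A R^(2/3) = 44.37 — matches.

y_n = 4.61 ft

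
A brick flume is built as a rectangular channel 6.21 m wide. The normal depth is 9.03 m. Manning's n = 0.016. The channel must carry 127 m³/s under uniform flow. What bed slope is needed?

S = 0.00043

Flow area A = b·y = 6.21 × 9.03 = 56.08 m². Wetted perimeter P = b + 2y = 6.21 + 2×9.03 = 24.27 m.
Hydraulic radius R = A/P = 56.08/24.27 = 2.311 m.
From Manning's equation, S = [nQ / (1 A R^(2/3))]² = [0.016 × 127 / (1 × 56.08 × 2.311^(2/3))]² = 0.00043.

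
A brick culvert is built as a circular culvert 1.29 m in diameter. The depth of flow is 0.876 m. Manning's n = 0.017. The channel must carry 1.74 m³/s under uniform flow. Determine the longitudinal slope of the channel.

For a circular section of diameter D = 1.29 m at depth y = 0.876 m, the central angle is θ = 2 arccos(1 − 2y/D) = 3.874 rad. Then A = (D²/8)(θ − sin θ) = 0.945 m² and P = Dθ/2 = 2.499 m.
Hydraulic radius R = A/P = 0.945/2.499 = 0.3782 m.
From Manning's equation, S = [nQ / (1 A R^(2/3))]² = [0.017 × 1.74 / (1 × 0.945 × 0.3782^(2/3))]² = 0.00358.

S = 0.00358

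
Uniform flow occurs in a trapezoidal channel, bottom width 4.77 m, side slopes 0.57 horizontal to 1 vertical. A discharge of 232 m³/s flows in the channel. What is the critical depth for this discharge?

y_c = 5.05 m

At critical depth, Q² T / (g A³) = 1, i.e. A³/T = Q²/g = 232²/9.81 = 5487.
Trying y = 6.28 m: A³/T = 12090 — high.
Trying y = 4.52 m: A³/T = 3690 — low.
Trying y = 5.05 m: A³/T = 5474 — close enough.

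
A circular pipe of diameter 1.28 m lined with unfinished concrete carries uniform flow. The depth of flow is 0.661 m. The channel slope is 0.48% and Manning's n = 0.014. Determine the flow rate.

Q = 1.57 m³/s

For a circular section of diameter D = 1.28 m at depth y = 0.661 m, the central angle is θ = 2 arccos(1 − 2y/D) = 3.207 rad. Then A = (D²/8)(θ − sin θ) = 0.6703 m² and P = Dθ/2 = 2.053 m.
Hydraulic radius R = A/P = 0.6703/2.053 = 0.3265 m.
Manning's equation: Q = (1/n) A R^(2/3) S^(1/2) = (1/0.014) × 0.6703 × 0.3265^(2/3) × 0.0048^(1/2) = 1.57 m³/s.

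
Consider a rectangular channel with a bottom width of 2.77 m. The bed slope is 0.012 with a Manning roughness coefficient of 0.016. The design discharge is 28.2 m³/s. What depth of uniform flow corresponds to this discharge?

Manning's equation rearranged: A R^(2/3) = nQ / (1·√S) = 0.016 × 28.2 / (√0.012) = 4.119.
Try y = 2.08 m: A R^(2/3) = 5.094 — over.
Try y = 1.24 m: A R^(2/3) = 2.589 — short.
Try y = 1.76 m: A R^(2/3) = 4.114 — ≈ 4.119.

y_n = 1.76 m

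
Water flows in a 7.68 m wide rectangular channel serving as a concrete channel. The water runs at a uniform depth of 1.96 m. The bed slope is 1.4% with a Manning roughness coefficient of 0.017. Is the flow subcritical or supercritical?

supercritical

Flow area A = b·y = 7.68 × 1.96 = 15.05 m². Wetted perimeter P = b + 2y = 7.68 + 2×1.96 = 11.6 m.
Hydraulic radius R = A/P = 15.05/11.6 = 1.298 m.
V = (1/n) R^(2/3) √S = (1/0.017) × 1.298^(2/3) × √0.014 = 8.28 m/s. Hydraulic depth D_h = A/T = 15.05/7.68 = 1.96 m.
Froude number Fr = V/√(g·D_h) = 8.28/√(9.81×1.96) = 1.89, which is greater than 1, so the flow is supercritical.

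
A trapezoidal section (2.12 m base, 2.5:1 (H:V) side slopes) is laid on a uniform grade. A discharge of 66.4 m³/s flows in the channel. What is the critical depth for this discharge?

y_c = 2.32 m

At critical depth, Q² T / (g A³) = 1, i.e. A³/T = Q²/g = 66.4²/9.81 = 449.4.
Trying y = 1.64 m: A³/T = 102.9 — short.
Trying y = 2.88 m: A³/T = 1171 — over.
Trying y = 2.32 m: A³/T = 452.2 — close enough.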